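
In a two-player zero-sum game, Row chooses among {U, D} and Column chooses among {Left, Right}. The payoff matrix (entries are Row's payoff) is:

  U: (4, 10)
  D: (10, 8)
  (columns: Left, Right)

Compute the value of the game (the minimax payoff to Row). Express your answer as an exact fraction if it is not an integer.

17/2

Row minima: U → 4, D → 8; maximin = 8.
Column maxima: Left → 10, Right → 10; minimax = 10.
8 ≠ 10, so there is no saddle point; optimal play is mixed.
Let Row play U with probability p. Expected payoff against Left: 4p + 10(1−p) = −6p + 10; against Right: 10p + 8(1−p) = 2p + 8.
Setting these equal: −6p + 10 = 2p + 8 ⇒ −8p = -2 ⇒ p = 1/4, and the value is (-6)·(1/4) + 10 = 17/2.
For Column: with q = P(Left), equating U's and D's payoffs gives −6q + 10 = 2q + 8 ⇒ q = 1/4.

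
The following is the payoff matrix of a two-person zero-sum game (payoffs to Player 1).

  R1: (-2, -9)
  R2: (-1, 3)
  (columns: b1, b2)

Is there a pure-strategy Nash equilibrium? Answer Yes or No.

Row minima: R1 → -9, R2 → -1; maximin = -1.
Column maxima: b1 → -1, b2 → 3; minimax = -1.
maximin = minimax = -1, so a saddle point exists.

Yes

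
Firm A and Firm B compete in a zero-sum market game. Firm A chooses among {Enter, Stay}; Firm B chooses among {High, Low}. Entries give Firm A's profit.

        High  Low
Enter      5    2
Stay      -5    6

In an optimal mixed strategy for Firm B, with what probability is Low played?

5/7

Row minima: Enter → 2, Stay → -5; maximin = 2.
Column maxima: High → 5, Low → 6; minimax = 5.
2 ≠ 5, so there is no saddle point; optimal play is mixed.
Let Firm A play Enter with probability p. Expected payoff against High: 5p + (-5)(1−p) = 10p − 5; against Low: 2p + 6(1−p) = −4p + 6.
Setting these equal: 10p − 5 = −4p + 6 ⇒ 14p = 11 ⇒ p = 11/14, and the value is (10)·(11/14) − 5 = 20/7.
For Firm B: with q = P(High), equating Enter's and Stay's payoffs gives 3q + 2 = −11q + 6 ⇒ q = 2/7.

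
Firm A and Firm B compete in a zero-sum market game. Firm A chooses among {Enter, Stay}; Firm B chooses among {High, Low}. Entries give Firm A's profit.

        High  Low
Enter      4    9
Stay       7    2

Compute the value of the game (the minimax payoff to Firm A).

Row minima: Enter → 4, Stay → 2; maximin = 4.
Column maxima: High → 7, Low → 9; minimax = 7.
4 ≠ 7, so there is no saddle point; optimal play is mixed.
Let Firm A play Enter with probability p. Expected payoff against High: 4p + 7(1−p) = −3p + 7; against Low: 9p + 2(1−p) = 7p + 2.
Setting these equal: −3p + 7 = 7p + 2 ⇒ −10p = -5 ⇒ p = 1/2, and the value is (-3)·(1/2) + 7 = 11/2.
For Firm B: with q = P(High), equating Enter's and Stay's payoffs gives −5q + 9 = 5q + 2 ⇒ q = 7/10.

11/2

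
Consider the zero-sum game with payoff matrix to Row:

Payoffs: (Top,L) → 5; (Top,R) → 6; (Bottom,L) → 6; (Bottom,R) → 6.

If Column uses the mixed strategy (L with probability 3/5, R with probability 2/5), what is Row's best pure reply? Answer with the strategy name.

Bottom

Expected payoff of Top: (3/5)·5 + (2/5)·6 = 27/5.
Expected payoff of Bottom: (3/5)·6 + (2/5)·6 = 6.
The largest is 6, so Row's best response is Bottom.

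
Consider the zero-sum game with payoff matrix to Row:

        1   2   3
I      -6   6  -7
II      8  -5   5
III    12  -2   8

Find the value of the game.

34/23

Row minima: I → -7, II → -5, III → -2; maximin = -2.
Column maxima: 1 → 12, 2 → 6, 3 → 8; minimax = 6.
-2 ≠ 6, so there is no saddle point; optimal play is mixed.
II is strictly dominated by III, so Row never plays it.
1 is strictly dominated by 3 (it gives Row strictly more in every row), so Column never plays it.
On the remaining 2×2 (I, III vs 2, 3):
Let Row play I with probability p. Expected payoff against 2: 6p + (-2)(1−p) = 8p − 2; against 3: (-7)p + 8(1−p) = −15p + 8.
Setting these equal: 8p − 2 = −15p + 8 ⇒ 23p = 10 ⇒ p = 10/23, and the value is (8)·(10/23) − 2 = 34/23.
For Column: with q = P(2), equating I's and III's payoffs gives 13q − 7 = −10q + 8 ⇒ q = 15/23.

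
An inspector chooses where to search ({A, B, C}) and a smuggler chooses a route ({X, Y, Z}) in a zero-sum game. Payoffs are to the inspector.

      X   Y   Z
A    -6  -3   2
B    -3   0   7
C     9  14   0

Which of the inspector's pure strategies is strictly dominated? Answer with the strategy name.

B gives a strictly higher payoff than A against every column: -3 > -6, 0 > -3, 7 > 2.
So A is strictly dominated and the inspector never plays it.

A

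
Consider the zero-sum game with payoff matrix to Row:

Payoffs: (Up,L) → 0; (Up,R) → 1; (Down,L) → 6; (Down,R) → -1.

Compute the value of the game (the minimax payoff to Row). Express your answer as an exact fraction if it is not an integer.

3/4

Row minima: Up → 0, Down → -1; maximin = 0.
Column maxima: L → 6, R → 1; minimax = 1.
0 ≠ 1, so there is no saddle point; optimal play is mixed.
Let Row play Up with probability p. Expected payoff against L: 0p + 6(1−p) = −6p + 6; against R: 1p + (-1)(1−p) = 2p − 1.
Setting these equal: −6p + 6 = 2p − 1 ⇒ −8p = -7 ⇒ p = 7/8, and the value is (-6)·(7/8) + 6 = 3/4.
For Column: with q = P(L), equating Up's and Down's payoffs gives −q + 1 = 7q − 1 ⇒ q = 1/4.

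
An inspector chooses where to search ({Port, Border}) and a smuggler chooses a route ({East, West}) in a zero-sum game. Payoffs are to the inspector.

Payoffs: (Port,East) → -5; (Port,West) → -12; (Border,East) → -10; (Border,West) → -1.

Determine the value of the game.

Row minima: Port → -12, Border → -10; maximin = -10.
Column maxima: East → -5, West → -1; minimax = -5.
-10 ≠ -5, so there is no saddle point; optimal play is mixed.
Let the inspector play Port with probability p. Expected payoff against East: (-5)p + (-10)(1−p) = 5p − 10; against West: (-12)p + (-1)(1−p) = −11p − 1.
Setting these equal: 5p − 10 = −11p − 1 ⇒ 16p = 9 ⇒ p = 9/16, and the value is (5)·(9/16) − 10 = -115/16.
For the smuggler: with q = P(East), equating Port's and Border's payoffs gives 7q − 12 = −9q − 1 ⇒ q = 11/16.

-115/16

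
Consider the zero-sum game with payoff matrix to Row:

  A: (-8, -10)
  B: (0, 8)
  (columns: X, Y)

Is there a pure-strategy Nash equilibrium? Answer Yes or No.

Yes

Row minima: A → -10, B → 0; maximin = 0.
Column maxima: X → 0, Y → 8; minimax = 0.
maximin = minimax = 0, so a saddle point exists.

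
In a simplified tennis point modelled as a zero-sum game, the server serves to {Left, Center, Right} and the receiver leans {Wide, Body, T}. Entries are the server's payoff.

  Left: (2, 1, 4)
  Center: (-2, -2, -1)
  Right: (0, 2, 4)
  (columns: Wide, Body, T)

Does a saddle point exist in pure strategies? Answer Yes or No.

Row minima: Left → 1, Center → -2, Right → 0; maximin = 1.
Column maxima: Wide → 2, Body → 2, T → 4; minimax = 2.
1 ≠ 2, so no pure-strategy equilibrium exists.

No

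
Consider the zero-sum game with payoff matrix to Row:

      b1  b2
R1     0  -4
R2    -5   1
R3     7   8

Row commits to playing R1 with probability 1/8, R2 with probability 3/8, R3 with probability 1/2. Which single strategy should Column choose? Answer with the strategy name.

If Column plays b1, Row's expected payoff is (1/8)·0 + (3/8)·(-5) + (1/2)·7 = 13/8.
If Column plays b2, Row's expected payoff is (1/8)·(-4) + (3/8)·1 + (1/2)·8 = 31/8.
Column minimizes Row's payoff; the smallest is 13/8, so the best response is b1.

b1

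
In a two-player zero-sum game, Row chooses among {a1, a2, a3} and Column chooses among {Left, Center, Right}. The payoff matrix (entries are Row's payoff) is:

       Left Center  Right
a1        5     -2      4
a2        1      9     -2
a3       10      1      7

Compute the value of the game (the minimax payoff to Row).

65/17

Row minima: a1 → -2, a2 → -2, a3 → 1; maximin = 1.
Column maxima: Left → 10, Center → 9, Right → 7; minimax = 7.
1 ≠ 7, so there is no saddle point; optimal play is mixed.
a1 is strictly dominated by a3, so Row never plays it.
Left is strictly dominated by Right (it gives Row strictly more in every row), so Column never plays it.
On the remaining 2×2 (a2, a3 vs Center, Right):
Let Row play a2 with probability p. Expected payoff against Center: 9p + 1(1−p) = 8p + 1; against Right: (-2)p + 7(1−p) = −9p + 7.
Setting these equal: 8p + 1 = −9p + 7 ⇒ 17p = 6 ⇒ p = 6/17, and the value is (8)·(6/17) + 1 = 65/17.
For Column: with q = P(Center), equating a2's and a3's payoffs gives 11q − 2 = −6q + 7 ⇒ q = 9/17.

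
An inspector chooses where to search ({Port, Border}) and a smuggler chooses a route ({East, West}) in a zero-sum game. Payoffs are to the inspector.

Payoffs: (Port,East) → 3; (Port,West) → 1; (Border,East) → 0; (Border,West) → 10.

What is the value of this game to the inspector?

Row minima: Port → 1, Border → 0; maximin = 1.
Column maxima: East → 3, West → 10; minimax = 3.
1 ≠ 3, so there is no saddle point; optimal play is mixed.
Let the inspector play Port with probability p. Expected payoff against East: 3p + 0(1−p) = 3p; against West: 1p + 10(1−p) = −9p + 10.
Setting these equal: 3p = −9p + 10 ⇒ 12p = 10 ⇒ p = 5/6, and the value is (3)·(5/6) = 5/2.
For the smuggler: with q = P(East), equating Port's and Border's payoffs gives 2q + 1 = −10q + 10 ⇒ q = 3/4.

5/2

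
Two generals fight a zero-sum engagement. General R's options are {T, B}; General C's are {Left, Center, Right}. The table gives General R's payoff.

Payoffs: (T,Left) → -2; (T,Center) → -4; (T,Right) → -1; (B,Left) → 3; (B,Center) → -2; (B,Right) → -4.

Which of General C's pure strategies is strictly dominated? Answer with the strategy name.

Left

Center holds General R's payoff strictly below Left in every row: -4 < -2, -2 < 3.
So Left is strictly dominated for General C.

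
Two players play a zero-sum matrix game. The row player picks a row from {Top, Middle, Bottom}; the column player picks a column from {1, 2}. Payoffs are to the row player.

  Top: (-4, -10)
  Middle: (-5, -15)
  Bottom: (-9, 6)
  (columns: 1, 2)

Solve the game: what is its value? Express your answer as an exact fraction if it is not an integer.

-38/7

Row minima: Top → -10, Middle → -15, Bottom → -9; maximin = -9.
Column maxima: 1 → -4, 2 → 6; minimax = -4.
-9 ≠ -4, so there is no saddle point; optimal play is mixed.
Middle is strictly dominated by Top, so the row player never plays it.
On the remaining 2×2 (Top, Bottom vs 1, 2):
Let the row player play Top with probability p. Expected payoff against 1: (-4)p + (-9)(1−p) = 5p − 9; against 2: (-10)p + 6(1−p) = −16p + 6.
Setting these equal: 5p − 9 = −16p + 6 ⇒ 21p = 15 ⇒ p = 5/7, and the value is (5)·(5/7) − 9 = -38/7.
For the column player: with q = P(1), equating Top's and Bottom's payoffs gives 6q − 10 = −15q + 6 ⇒ q = 16/21.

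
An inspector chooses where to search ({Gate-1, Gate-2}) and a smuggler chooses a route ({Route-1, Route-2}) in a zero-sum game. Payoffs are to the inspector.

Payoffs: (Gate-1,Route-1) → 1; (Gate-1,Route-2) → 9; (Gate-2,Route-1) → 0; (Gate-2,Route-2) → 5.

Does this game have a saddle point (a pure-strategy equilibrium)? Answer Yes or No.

Yes

Row minima: Gate-1 → 1, Gate-2 → 0; maximin = 1.
Column maxima: Route-1 → 1, Route-2 → 9; minimax = 1.
maximin = minimax = 1, so a saddle point exists.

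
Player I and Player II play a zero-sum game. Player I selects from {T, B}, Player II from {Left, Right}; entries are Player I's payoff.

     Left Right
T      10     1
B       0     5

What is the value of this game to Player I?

25/7

Row minima: T → 1, B → 0; maximin = 1.
Column maxima: Left → 10, Right → 5; minimax = 5.
1 ≠ 5, so there is no saddle point; optimal play is mixed.
Let Player I play T with probability p. Expected payoff against Left: 10p + 0(1−p) = 10p; against Right: 1p + 5(1−p) = −4p + 5.
Setting these equal: 10p = −4p + 5 ⇒ 14p = 5 ⇒ p = 5/14, and the value is (10)·(5/14) = 25/7.
For Player II: with q = P(Left), equating T's and B's payoffs gives 9q + 1 = −5q + 5 ⇒ q = 2/7.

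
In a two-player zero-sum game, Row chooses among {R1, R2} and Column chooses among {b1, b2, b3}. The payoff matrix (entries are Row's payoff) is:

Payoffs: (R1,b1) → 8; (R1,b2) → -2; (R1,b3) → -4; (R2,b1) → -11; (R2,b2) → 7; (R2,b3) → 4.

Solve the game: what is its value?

Row minima: R1 → -4, R2 → -11; maximin = -4.
Column maxima: b1 → 8, b2 → 7, b3 → 4; minimax = 4.
-4 ≠ 4, so there is no saddle point; optimal play is mixed.
b2 is strictly dominated by b3 (it gives Row strictly more in every row), so Column never plays it.
On the remaining 2×2 (R1, R2 vs b1, b3):
Let Row play R1 with probability p. Expected payoff against b1: 8p + (-11)(1−p) = 19p − 11; against b3: (-4)p + 4(1−p) = −8p + 4.
Setting these equal: 19p − 11 = −8p + 4 ⇒ 27p = 15 ⇒ p = 5/9, and the value is (19)·(5/9) − 11 = -4/9.
For Column: with q = P(b1), equating R1's and R2's payoffs gives 12q − 4 = −15q + 4 ⇒ q = 8/27.

-4/9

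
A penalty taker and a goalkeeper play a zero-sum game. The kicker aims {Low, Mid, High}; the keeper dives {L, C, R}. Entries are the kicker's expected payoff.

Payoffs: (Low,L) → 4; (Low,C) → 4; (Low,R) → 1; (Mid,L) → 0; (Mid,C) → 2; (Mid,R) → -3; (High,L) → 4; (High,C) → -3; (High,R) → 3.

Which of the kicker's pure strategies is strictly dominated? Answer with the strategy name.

Low gives a strictly higher payoff than Mid against every column: 4 > 0, 4 > 2, 1 > -3.
So Mid is strictly dominated and the kicker never plays it.

Mid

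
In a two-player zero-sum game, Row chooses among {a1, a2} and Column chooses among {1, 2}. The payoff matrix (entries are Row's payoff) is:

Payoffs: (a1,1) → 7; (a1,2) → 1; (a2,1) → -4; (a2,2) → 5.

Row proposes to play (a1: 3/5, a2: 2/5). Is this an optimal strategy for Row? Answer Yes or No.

Yes

Against 1 this mix gives (3/5)·7 + (2/5)·(-4) = 13/5.
Against 2 this mix gives (3/5)·1 + (2/5)·5 = 13/5.
All of Column's active replies (1, 2) yield 13/5, and no column does worse for Row. The mix makes Column indifferent and guarantees 13/5, so it is optimal.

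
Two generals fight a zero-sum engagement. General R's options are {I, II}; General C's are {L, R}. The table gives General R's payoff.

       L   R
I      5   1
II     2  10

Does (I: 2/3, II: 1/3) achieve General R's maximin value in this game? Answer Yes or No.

Yes

Against L this mix gives (2/3)·5 + (1/3)·2 = 4.
Against R this mix gives (2/3)·1 + (1/3)·10 = 4.
All of General C's active replies (L, R) yield 4, and no column does worse for General R. The mix makes General C indifferent and guarantees 4, so it is optimal.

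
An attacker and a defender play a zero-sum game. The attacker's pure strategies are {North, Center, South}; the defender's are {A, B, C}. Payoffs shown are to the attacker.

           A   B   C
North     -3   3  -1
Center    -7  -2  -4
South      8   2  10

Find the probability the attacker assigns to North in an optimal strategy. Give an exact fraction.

Row minima: North → -3, Center → -7, South → 2; maximin = 2.
Column maxima: A → 8, B → 3, C → 10; minimax = 3.
2 ≠ 3, so there is no saddle point; optimal play is mixed.
Center is strictly dominated by North, so the attacker never plays it.
C is strictly dominated by A (it gives the attacker strictly more in every row), so the defender never plays it.
On the remaining 2×2 (North, South vs A, B):
Let the attacker play North with probability p. Expected payoff against A: (-3)p + 8(1−p) = −11p + 8; against B: 3p + 2(1−p) = p + 2.
Setting these equal: −11p + 8 = p + 2 ⇒ −12p = -6 ⇒ p = 1/2, and the value is (-11)·(1/2) + 8 = 5/2.
For the defender: with q = P(A), equating North's and South's payoffs gives −6q + 3 = 6q + 2 ⇒ q = 1/12.

1/2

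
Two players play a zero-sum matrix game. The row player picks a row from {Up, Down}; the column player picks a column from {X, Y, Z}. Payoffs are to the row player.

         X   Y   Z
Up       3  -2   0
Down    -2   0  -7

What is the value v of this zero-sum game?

-14/9

Row minima: Up → -2, Down → -7; maximin = -2.
Column maxima: X → 3, Y → 0, Z → 0; minimax = 0.
-2 ≠ 0, so there is no saddle point; optimal play is mixed.
X is strictly dominated by Z (it gives the row player strictly more in every row), so the column player never plays it.
On the remaining 2×2 (Up, Down vs Y, Z):
Let the row player play Up with probability p. Expected payoff against Y: (-2)p + 0(1−p) = −2p; against Z: 0p + (-7)(1−p) = 7p − 7.
Setting these equal: −2p = 7p − 7 ⇒ −9p = -7 ⇒ p = 7/9, and the value is (-2)·(7/9) = -14/9.
For the column player: with q = P(Y), equating Up's and Down's payoffs gives −2q = 7q − 7 ⇒ q = 7/9.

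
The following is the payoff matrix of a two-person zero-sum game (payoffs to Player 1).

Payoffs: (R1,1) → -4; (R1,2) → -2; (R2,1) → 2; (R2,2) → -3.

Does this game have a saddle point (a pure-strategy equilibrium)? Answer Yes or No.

Row minima: R1 → -4, R2 → -3; maximin = -3.
Column maxima: 1 → 2, 2 → -2; minimax = -2.
-3 ≠ -2, so no pure-strategy equilibrium exists.

No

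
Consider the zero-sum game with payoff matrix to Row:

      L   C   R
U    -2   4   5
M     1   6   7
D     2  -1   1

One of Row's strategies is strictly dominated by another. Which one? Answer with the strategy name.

M gives a strictly higher payoff than U against every column: 1 > -2, 6 > 4, 7 > 5.
So U is strictly dominated and Row never plays it.

U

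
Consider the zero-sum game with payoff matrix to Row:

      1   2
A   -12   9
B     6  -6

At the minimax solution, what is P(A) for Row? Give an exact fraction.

4/11

Row minima: A → -12, B → -6; maximin = -6.
Column maxima: 1 → 6, 2 → 9; minimax = 6.
-6 ≠ 6, so there is no saddle point; optimal play is mixed.
Let Row play A with probability p. Expected payoff against 1: (-12)p + 6(1−p) = −18p + 6; against 2: 9p + (-6)(1−p) = 15p − 6.
Setting these equal: −18p + 6 = 15p − 6 ⇒ −33p = -12 ⇒ p = 4/11, and the value is (-18)·(4/11) + 6 = -6/11.
For Column: with q = P(1), equating A's and B's payoffs gives −21q + 9 = 12q − 6 ⇒ q = 5/11.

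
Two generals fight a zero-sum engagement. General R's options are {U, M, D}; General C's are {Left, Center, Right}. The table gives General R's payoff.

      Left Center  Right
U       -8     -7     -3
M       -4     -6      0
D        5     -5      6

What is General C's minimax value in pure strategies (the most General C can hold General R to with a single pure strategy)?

Column maxima: Left → 5, Center → -5, Right → 6.
The smallest of these is -5.

-5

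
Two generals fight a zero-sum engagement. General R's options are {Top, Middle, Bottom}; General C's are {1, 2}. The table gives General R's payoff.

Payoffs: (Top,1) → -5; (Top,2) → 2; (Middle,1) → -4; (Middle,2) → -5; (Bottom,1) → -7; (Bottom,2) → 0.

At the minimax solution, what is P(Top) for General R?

Row minima: Top → -5, Middle → -5, Bottom → -7; maximin = -5.
Column maxima: 1 → -4, 2 → 2; minimax = -4.
-5 ≠ -4, so there is no saddle point; optimal play is mixed.
Bottom is strictly dominated by Top, so General R never plays it.
On the remaining 2×2 (Top, Middle vs 1, 2):
Let General R play Top with probability p. Expected payoff against 1: (-5)p + (-4)(1−p) = −p − 4; against 2: 2p + (-5)(1−p) = 7p − 5.
Setting these equal: −p − 4 = 7p − 5 ⇒ −8p = -1 ⇒ p = 1/8, and the value is (-1)·(1/8) − 4 = -33/8.
For General C: with q = P(1), equating Top's and Middle's payoffs gives −7q + 2 = q − 5 ⇒ q = 7/8.

1/8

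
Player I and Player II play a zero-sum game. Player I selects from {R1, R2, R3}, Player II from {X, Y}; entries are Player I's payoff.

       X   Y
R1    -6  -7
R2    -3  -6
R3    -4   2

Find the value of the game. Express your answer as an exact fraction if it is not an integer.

Row minima: R1 → -7, R2 → -6, R3 → -4; maximin = -4.
Column maxima: X → -3, Y → 2; minimax = -3.
-4 ≠ -3, so there is no saddle point; optimal play is mixed.
R1 is strictly dominated by R2, so Player I never plays it.
On the remaining 2×2 (R2, R3 vs X, Y):
Let Player I play R2 with probability p. Expected payoff against X: (-3)p + (-4)(1−p) = p − 4; against Y: (-6)p + 2(1−p) = −8p + 2.
Setting these equal: p − 4 = −8p + 2 ⇒ 9p = 6 ⇒ p = 2/3, and the value is (1)·(2/3) − 4 = -10/3.
For Player II: with q = P(X), equating R2's and R3's payoffs gives 3q − 6 = −6q + 2 ⇒ q = 8/9.

-10/3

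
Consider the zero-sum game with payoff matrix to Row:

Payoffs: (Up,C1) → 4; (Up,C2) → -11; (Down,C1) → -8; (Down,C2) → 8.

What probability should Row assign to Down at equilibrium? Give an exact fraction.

15/31

Row minima: Up → -11, Down → -8; maximin = -8.
Column maxima: C1 → 4, C2 → 8; minimax = 4.
-8 ≠ 4, so there is no saddle point; optimal play is mixed.
Let Row play Up with probability p. Expected payoff against C1: 4p + (-8)(1−p) = 12p − 8; against C2: (-11)p + 8(1−p) = −19p + 8.
Setting these equal: 12p − 8 = −19p + 8 ⇒ 31p = 16 ⇒ p = 16/31, and the value is (12)·(16/31) − 8 = -56/31.
For Column: with q = P(C1), equating Up's and Down's payoffs gives 15q − 11 = −16q + 8 ⇒ q = 19/31.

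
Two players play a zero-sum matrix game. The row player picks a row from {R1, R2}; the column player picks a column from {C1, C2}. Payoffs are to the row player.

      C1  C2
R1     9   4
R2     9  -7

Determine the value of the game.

4

Row minima: R1 → 4, R2 → -7; maximin = 4.
Column maxima: C1 → 9, C2 → 4; minimax = 4.
Since maximin = minimax = 4, there is a saddle point and the value is 4.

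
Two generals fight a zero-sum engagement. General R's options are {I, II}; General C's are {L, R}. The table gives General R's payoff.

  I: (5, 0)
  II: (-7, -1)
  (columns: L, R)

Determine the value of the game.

Row minima: I → 0, II → -7; maximin = 0.
Column maxima: L → 5, R → 0; minimax = 0.
Since maximin = minimax = 0, there is a saddle point and the value is 0.

0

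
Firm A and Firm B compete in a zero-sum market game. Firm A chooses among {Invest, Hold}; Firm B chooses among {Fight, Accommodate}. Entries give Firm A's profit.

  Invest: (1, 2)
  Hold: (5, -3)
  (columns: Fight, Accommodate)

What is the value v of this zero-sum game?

Row minima: Invest → 1, Hold → -3; maximin = 1.
Column maxima: Fight → 5, Accommodate → 2; minimax = 2.
1 ≠ 2, so there is no saddle point; optimal play is mixed.
Let Firm A play Invest with probability p. Expected payoff against Fight: 1p + 5(1−p) = −4p + 5; against Accommodate: 2p + (-3)(1−p) = 5p − 3.
Setting these equal: −4p + 5 = 5p − 3 ⇒ −9p = -8 ⇒ p = 8/9, and the value is (-4)·(8/9) + 5 = 13/9.
For Firm B: with q = P(Fight), equating Invest's and Hold's payoffs gives −q + 2 = 8q − 3 ⇒ q = 5/9.

13/9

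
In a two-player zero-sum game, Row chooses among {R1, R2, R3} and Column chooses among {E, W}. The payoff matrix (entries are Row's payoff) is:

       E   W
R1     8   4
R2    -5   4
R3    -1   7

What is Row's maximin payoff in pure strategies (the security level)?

4

Row minima: R1 → 4, R2 → -5, R3 → -1.
The best of these is 4.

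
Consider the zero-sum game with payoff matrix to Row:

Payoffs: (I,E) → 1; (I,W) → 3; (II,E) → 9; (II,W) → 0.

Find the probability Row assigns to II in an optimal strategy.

2/11

Row minima: I → 1, II → 0; maximin = 1.
Column maxima: E → 9, W → 3; minimax = 3.
1 ≠ 3, so there is no saddle point; optimal play is mixed.
Let Row play I with probability p. Expected payoff against E: 1p + 9(1−p) = −8p + 9; against W: 3p + 0(1−p) = 3p.
Setting these equal: −8p + 9 = 3p ⇒ −11p = -9 ⇒ p = 9/11, and the value is (-8)·(9/11) + 9 = 27/11.
For Column: with q = P(E), equating I's and II's payoffs gives −2q + 3 = 9q ⇒ q = 3/11.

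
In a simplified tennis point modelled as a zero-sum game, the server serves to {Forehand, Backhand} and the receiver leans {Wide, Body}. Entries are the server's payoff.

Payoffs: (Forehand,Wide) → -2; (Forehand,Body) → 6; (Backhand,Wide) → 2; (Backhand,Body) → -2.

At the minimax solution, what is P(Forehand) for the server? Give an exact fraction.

Row minima: Forehand → -2, Backhand → -2; maximin = -2.
Column maxima: Wide → 2, Body → 6; minimax = 2.
-2 ≠ 2, so there is no saddle point; optimal play is mixed.
Let the server play Forehand with probability p. Expected payoff against Wide: (-2)p + 2(1−p) = −4p + 2; against Body: 6p + (-2)(1−p) = 8p − 2.
Setting these equal: −4p + 2 = 8p − 2 ⇒ −12p = -4 ⇒ p = 1/3, and the value is (-4)·(1/3) + 2 = 2/3.
For the receiver: with q = P(Wide), equating Forehand's and Backhand's payoffs gives −8q + 6 = 4q − 2 ⇒ q = 2/3.

1/3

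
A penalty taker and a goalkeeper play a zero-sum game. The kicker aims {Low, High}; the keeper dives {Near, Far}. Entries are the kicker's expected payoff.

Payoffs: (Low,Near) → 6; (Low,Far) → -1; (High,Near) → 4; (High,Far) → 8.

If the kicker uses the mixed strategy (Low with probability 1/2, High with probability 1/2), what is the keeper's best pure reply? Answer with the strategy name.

Far

If the keeper plays Near, the kicker's expected payoff is (1/2)·6 + (1/2)·4 = 5.
If the keeper plays Far, the kicker's expected payoff is (1/2)·(-1) + (1/2)·8 = 7/2.
The keeper minimizes the kicker's payoff; the smallest is 7/2, so the best response is Far.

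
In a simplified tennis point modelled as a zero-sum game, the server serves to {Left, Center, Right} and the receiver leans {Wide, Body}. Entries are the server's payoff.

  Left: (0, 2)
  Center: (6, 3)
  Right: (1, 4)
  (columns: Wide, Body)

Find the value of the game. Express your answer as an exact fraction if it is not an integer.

Row minima: Left → 0, Center → 3, Right → 1; maximin = 3.
Column maxima: Wide → 6, Body → 4; minimax = 4.
3 ≠ 4, so there is no saddle point; optimal play is mixed.
Left is strictly dominated by Center, so the server never plays it.
On the remaining 2×2 (Center, Right vs Wide, Body):
Let the server play Center with probability p. Expected payoff against Wide: 6p + 1(1−p) = 5p + 1; against Body: 3p + 4(1−p) = −p + 4.
Setting these equal: 5p + 1 = −p + 4 ⇒ 6p = 3 ⇒ p = 1/2, and the value is (5)·(1/2) + 1 = 7/2.
For the receiver: with q = P(Wide), equating Center's and Right's payoffs gives 3q + 3 = −3q + 4 ⇒ q = 1/6.

7/2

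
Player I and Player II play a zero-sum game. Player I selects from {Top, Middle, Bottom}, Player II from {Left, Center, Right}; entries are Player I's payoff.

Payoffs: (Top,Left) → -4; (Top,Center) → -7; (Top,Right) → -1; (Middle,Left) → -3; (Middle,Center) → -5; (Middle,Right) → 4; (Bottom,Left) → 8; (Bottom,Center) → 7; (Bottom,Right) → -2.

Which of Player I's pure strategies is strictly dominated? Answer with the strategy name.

Middle gives a strictly higher payoff than Top against every column: -3 > -4, -5 > -7, 4 > -1.
So Top is strictly dominated and Player I never plays it.

Top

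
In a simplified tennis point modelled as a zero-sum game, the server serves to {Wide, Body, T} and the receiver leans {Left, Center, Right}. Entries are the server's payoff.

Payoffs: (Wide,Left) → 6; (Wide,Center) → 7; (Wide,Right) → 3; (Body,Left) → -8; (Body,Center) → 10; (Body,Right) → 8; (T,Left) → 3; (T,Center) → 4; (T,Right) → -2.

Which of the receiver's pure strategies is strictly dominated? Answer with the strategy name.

Left holds the server's payoff strictly below Center in every row: 6 < 7, -8 < 10, 3 < 4.
So Center is strictly dominated for the receiver.

Center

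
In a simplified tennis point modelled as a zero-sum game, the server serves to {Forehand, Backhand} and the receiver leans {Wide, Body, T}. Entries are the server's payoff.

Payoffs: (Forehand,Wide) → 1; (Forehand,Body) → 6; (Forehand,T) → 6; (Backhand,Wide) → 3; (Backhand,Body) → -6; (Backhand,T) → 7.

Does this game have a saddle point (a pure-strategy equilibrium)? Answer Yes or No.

Row minima: Forehand → 1, Backhand → -6; maximin = 1.
Column maxima: Wide → 3, Body → 6, T → 7; minimax = 3.
1 ≠ 3, so no pure-strategy equilibrium exists.

No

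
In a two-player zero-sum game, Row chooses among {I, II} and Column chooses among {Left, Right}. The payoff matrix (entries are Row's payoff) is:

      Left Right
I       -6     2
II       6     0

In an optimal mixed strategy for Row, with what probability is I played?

3/7

Row minima: I → -6, II → 0; maximin = 0.
Column maxima: Left → 6, Right → 2; minimax = 2.
0 ≠ 2, so there is no saddle point; optimal play is mixed.
Let Row play I with probability p. Expected payoff against Left: (-6)p + 6(1−p) = −12p + 6; against Right: 2p + 0(1−p) = 2p.
Setting these equal: −12p + 6 = 2p ⇒ −14p = -6 ⇒ p = 3/7, and the value is (-12)·(3/7) + 6 = 6/7.
For Column: with q = P(Left), equating I's and II's payoffs gives −8q + 2 = 6q ⇒ q = 1/7.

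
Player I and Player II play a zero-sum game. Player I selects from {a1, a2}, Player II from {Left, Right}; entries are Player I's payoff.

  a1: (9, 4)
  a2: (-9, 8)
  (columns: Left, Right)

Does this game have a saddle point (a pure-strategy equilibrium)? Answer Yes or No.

Row minima: a1 → 4, a2 → -9; maximin = 4.
Column maxima: Left → 9, Right → 8; minimax = 8.
4 ≠ 8, so no pure-strategy equilibrium exists.

No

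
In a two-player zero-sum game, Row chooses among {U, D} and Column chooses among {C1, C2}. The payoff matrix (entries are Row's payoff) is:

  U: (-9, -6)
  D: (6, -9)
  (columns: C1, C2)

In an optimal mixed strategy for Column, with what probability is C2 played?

Row minima: U → -9, D → -9; maximin = -9.
Column maxima: C1 → 6, C2 → -6; minimax = -6.
-9 ≠ -6, so there is no saddle point; optimal play is mixed.
Let Row play U with probability p. Expected payoff against C1: (-9)p + 6(1−p) = −15p + 6; against C2: (-6)p + (-9)(1−p) = 3p − 9.
Setting these equal: −15p + 6 = 3p − 9 ⇒ −18p = -15 ⇒ p = 5/6, and the value is (-15)·(5/6) + 6 = -13/2.
For Column: with q = P(C1), equating U's and D's payoffs gives −3q − 6 = 15q − 9 ⇒ q = 1/6.

5/6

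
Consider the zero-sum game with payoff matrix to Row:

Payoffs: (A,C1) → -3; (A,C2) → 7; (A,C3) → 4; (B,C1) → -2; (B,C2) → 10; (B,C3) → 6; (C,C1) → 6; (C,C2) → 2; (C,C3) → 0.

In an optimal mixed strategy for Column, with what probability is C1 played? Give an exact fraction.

3/7

Row minima: A → -3, B → -2, C → 0; maximin = 0.
Column maxima: C1 → 6, C2 → 10, C3 → 6; minimax = 6.
0 ≠ 6, so there is no saddle point; optimal play is mixed.
A is strictly dominated by B, so Row never plays it.
C2 is strictly dominated by C3 (it gives Row strictly more in every row), so Column never plays it.
On the remaining 2×2 (B, C vs C1, C3):
Let Row play B with probability p. Expected payoff against C1: (-2)p + 6(1−p) = −8p + 6; against C3: 6p + 0(1−p) = 6p.
Setting these equal: −8p + 6 = 6p ⇒ −14p = -6 ⇒ p = 3/7, and the value is (-8)·(3/7) + 6 = 18/7.
For Column: with q = P(C1), equating B's and C's payoffs gives −8q + 6 = 6q ⇒ q = 3/7.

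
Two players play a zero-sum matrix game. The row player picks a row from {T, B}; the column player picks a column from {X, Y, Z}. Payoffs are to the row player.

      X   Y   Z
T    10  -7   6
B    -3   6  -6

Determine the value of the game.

-6/25

Row minima: T → -7, B → -6; maximin = -6.
Column maxima: X → 10, Y → 6, Z → 6; minimax = 6.
-6 ≠ 6, so there is no saddle point; optimal play is mixed.
X is strictly dominated by Z (it gives the row player strictly more in every row), so the column player never plays it.
On the remaining 2×2 (T, B vs Y, Z):
Let the row player play T with probability p. Expected payoff against Y: (-7)p + 6(1−p) = −13p + 6; against Z: 6p + (-6)(1−p) = 12p − 6.
Setting these equal: −13p + 6 = 12p − 6 ⇒ −25p = -12 ⇒ p = 12/25, and the value is (-13)·(12/25) + 6 = -6/25.
For the column player: with q = P(Y), equating T's and B's payoffs gives −13q + 6 = 12q − 6 ⇒ q = 12/25.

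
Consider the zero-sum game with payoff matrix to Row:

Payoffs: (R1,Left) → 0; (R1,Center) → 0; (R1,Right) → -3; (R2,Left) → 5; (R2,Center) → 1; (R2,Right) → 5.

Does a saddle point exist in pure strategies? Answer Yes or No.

Row minima: R1 → -3, R2 → 1; maximin = 1.
Column maxima: Left → 5, Center → 1, Right → 5; minimax = 1.
maximin = minimax = 1, so a saddle point exists.

Yes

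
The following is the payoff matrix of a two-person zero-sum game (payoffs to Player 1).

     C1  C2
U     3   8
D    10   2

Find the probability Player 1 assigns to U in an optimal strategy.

Row minima: U → 3, D → 2; maximin = 3.
Column maxima: C1 → 10, C2 → 8; minimax = 8.
3 ≠ 8, so there is no saddle point; optimal play is mixed.
Let Player 1 play U with probability p. Expected payoff against C1: 3p + 10(1−p) = −7p + 10; against C2: 8p + 2(1−p) = 6p + 2.
Setting these equal: −7p + 10 = 6p + 2 ⇒ −13p = -8 ⇒ p = 8/13, and the value is (-7)·(8/13) + 10 = 74/13.
For Player 2: with q = P(C1), equating U's and D's payoffs gives −5q + 8 = 8q + 2 ⇒ q = 6/13.

8/13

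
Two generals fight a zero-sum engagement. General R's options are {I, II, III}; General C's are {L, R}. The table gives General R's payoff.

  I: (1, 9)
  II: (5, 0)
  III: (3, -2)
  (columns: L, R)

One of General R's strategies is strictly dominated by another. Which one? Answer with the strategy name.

II gives a strictly higher payoff than III against every column: 5 > 3, 0 > -2.
So III is strictly dominated and General R never plays it.

III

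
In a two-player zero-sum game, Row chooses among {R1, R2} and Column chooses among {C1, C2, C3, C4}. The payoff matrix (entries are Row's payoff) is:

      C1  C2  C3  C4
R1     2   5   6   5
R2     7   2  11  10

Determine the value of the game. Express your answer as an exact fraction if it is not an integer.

Row minima: R1 → 2, R2 → 2; maximin = 2.
Column maxima: C1 → 7, C2 → 5, C3 → 11, C4 → 10; minimax = 5.
2 ≠ 5, so there is no saddle point; optimal play is mixed.
C3 is strictly dominated by C1 (it gives Row strictly more in every row), so Column never plays it.
C4 is strictly dominated by C1 (it gives Row strictly more in every row), so Column never plays it.
On the remaining 2×2 (R1, R2 vs C1, C2):
Let Row play R1 with probability p. Expected payoff against C1: 2p + 7(1−p) = −5p + 7; against C2: 5p + 2(1−p) = 3p + 2.
Setting these equal: −5p + 7 = 3p + 2 ⇒ −8p = -5 ⇒ p = 5/8, and the value is (-5)·(5/8) + 7 = 31/8.
For Column: with q = P(C1), equating R1's and R2's payoffs gives −3q + 5 = 5q + 2 ⇒ q = 3/8.

31/8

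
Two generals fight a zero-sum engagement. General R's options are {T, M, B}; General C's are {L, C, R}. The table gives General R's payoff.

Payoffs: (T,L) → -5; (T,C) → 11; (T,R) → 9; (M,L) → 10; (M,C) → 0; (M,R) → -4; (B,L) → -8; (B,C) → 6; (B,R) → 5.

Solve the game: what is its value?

5/2

Row minima: T → -5, M → -4, B → -8; maximin = -4.
Column maxima: L → 10, C → 11, R → 9; minimax = 9.
-4 ≠ 9, so there is no saddle point; optimal play is mixed.
B is strictly dominated by T, so General R never plays it.
C is strictly dominated by R (it gives General R strictly more in every row), so General C never plays it.
On the remaining 2×2 (T, M vs L, R):
Let General R play T with probability p. Expected payoff against L: (-5)p + 10(1−p) = −15p + 10; against R: 9p + (-4)(1−p) = 13p − 4.
Setting these equal: −15p + 10 = 13p − 4 ⇒ −28p = -14 ⇒ p = 1/2, and the value is (-15)·(1/2) + 10 = 5/2.
For General C: with q = P(L), equating T's and M's payoffs gives −14q + 9 = 14q − 4 ⇒ q = 13/28.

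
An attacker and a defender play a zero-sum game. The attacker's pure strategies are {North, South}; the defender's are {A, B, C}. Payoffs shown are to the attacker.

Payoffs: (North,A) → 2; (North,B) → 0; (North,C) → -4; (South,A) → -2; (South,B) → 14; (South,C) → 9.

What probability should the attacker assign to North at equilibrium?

Row minima: North → -4, South → -2; maximin = -2.
Column maxima: A → 2, B → 14, C → 9; minimax = 2.
-2 ≠ 2, so there is no saddle point; optimal play is mixed.
B is strictly dominated by C (it gives the attacker strictly more in every row), so the defender never plays it.
On the remaining 2×2 (North, South vs A, C):
Let the attacker play North with probability p. Expected payoff against A: 2p + (-2)(1−p) = 4p − 2; against C: (-4)p + 9(1−p) = −13p + 9.
Setting these equal: 4p − 2 = −13p + 9 ⇒ 17p = 11 ⇒ p = 11/17, and the value is (4)·(11/17) − 2 = 10/17.
For the defender: with q = P(A), equating North's and South's payoffs gives 6q − 4 = −11q + 9 ⇒ q = 13/17.

11/17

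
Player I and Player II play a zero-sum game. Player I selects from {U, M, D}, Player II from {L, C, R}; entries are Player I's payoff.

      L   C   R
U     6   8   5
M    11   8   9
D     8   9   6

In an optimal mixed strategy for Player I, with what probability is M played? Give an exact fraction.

Row minima: U → 5, M → 8, D → 6; maximin = 8.
Column maxima: L → 11, C → 9, R → 9; minimax = 9.
8 ≠ 9, so there is no saddle point; optimal play is mixed.
U is strictly dominated by D, so Player I never plays it.
L is strictly dominated by R (it gives Player I strictly more in every row), so Player II never plays it.
On the remaining 2×2 (M, D vs C, R):
Let Player I play M with probability p. Expected payoff against C: 8p + 9(1−p) = −p + 9; against R: 9p + 6(1−p) = 3p + 6.
Setting these equal: −p + 9 = 3p + 6 ⇒ −4p = -3 ⇒ p = 3/4, and the value is (-1)·(3/4) + 9 = 33/4.
For Player II: with q = P(C), equating M's and D's payoffs gives −q + 9 = 3q + 6 ⇒ q = 3/4.

3/4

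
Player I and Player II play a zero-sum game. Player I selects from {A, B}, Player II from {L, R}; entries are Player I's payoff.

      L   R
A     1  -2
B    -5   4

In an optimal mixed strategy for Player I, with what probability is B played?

1/4

Row minima: A → -2, B → -5; maximin = -2.
Column maxima: L → 1, R → 4; minimax = 1.
-2 ≠ 1, so there is no saddle point; optimal play is mixed.
Let Player I play A with probability p. Expected payoff against L: 1p + (-5)(1−p) = 6p − 5; against R: (-2)p + 4(1−p) = −6p + 4.
Setting these equal: 6p − 5 = −6p + 4 ⇒ 12p = 9 ⇒ p = 3/4, and the value is (6)·(3/4) − 5 = -1/2.
For Player II: with q = P(L), equating A's and B's payoffs gives 3q − 2 = −9q + 4 ⇒ q = 1/2.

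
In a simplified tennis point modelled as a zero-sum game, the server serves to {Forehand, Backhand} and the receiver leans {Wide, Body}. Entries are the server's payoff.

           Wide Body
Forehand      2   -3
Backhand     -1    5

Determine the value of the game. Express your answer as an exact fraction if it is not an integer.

Row minima: Forehand → -3, Backhand → -1; maximin = -1.
Column maxima: Wide → 2, Body → 5; minimax = 2.
-1 ≠ 2, so there is no saddle point; optimal play is mixed.
Let the server play Forehand with probability p. Expected payoff against Wide: 2p + (-1)(1−p) = 3p − 1; against Body: (-3)p + 5(1−p) = −8p + 5.
Setting these equal: 3p − 1 = −8p + 5 ⇒ 11p = 6 ⇒ p = 6/11, and the value is (3)·(6/11) − 1 = 7/11.
For the receiver: with q = P(Wide), equating Forehand's and Backhand's payoffs gives 5q − 3 = −6q + 5 ⇒ q = 8/11.

7/11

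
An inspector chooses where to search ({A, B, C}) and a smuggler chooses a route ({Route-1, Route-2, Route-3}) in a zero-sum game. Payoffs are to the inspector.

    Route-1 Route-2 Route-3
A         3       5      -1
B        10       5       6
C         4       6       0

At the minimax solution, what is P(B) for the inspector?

6/7

Row minima: A → -1, B → 5, C → 0; maximin = 5.
Column maxima: Route-1 → 10, Route-2 → 6, Route-3 → 6; minimax = 6.
5 ≠ 6, so there is no saddle point; optimal play is mixed.
A is strictly dominated by C, so the inspector never plays it.
Route-1 is strictly dominated by Route-3 (it gives the inspector strictly more in every row), so the smuggler never plays it.
On the remaining 2×2 (B, C vs Route-2, Route-3):
Let the inspector play B with probability p. Expected payoff against Route-2: 5p + 6(1−p) = −p + 6; against Route-3: 6p + 0(1−p) = 6p.
Setting these equal: −p + 6 = 6p ⇒ −7p = -6 ⇒ p = 6/7, and the value is (-1)·(6/7) + 6 = 36/7.
For the smuggler: with q = P(Route-2), equating B's and C's payoffs gives −q + 6 = 6q ⇒ q = 6/7.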